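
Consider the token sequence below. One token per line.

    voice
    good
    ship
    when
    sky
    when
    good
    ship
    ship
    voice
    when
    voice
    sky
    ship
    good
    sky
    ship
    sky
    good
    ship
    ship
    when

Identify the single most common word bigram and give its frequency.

"good ship", 3 times

Bigram frequencies (highest first):
  good ship: 3
  ship when: 2
  ship ship: 2
  sky ship: 2
  voice good: 1
  when sky: 1
  … (10 more, each ≤ 1)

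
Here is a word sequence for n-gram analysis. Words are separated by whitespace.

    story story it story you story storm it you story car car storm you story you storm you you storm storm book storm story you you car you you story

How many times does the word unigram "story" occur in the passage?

8

Scanning the 30 tokens for "story":
  position 1: story
  position 2: story
  position 4: story
  position 6: story
  position 10: story
  position 15: story
  position 24: story
  position 30: story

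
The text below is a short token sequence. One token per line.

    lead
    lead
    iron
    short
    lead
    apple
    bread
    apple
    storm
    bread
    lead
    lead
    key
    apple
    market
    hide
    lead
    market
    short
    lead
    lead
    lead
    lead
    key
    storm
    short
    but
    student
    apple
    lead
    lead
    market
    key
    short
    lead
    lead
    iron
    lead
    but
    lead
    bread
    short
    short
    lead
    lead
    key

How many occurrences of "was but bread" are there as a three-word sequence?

0

Scanning the 44 overlapping trigram windows for "was but bread":
  (none found)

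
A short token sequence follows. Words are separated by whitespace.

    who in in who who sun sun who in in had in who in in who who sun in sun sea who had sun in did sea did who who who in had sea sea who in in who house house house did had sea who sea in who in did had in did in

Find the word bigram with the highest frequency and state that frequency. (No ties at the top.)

Bigram frequencies (highest first):
  who in: 6
  in who: 5
  in in: 4
  who who: 4
  sea who: 3
  in did: 3
  … (22 more, each ≤ 2)

"who in", 6 times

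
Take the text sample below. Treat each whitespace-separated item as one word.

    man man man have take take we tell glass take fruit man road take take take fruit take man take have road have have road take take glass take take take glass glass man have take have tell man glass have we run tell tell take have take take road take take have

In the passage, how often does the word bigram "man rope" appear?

0

Scanning the 52 overlapping bigram windows for "man rope":
  (none found)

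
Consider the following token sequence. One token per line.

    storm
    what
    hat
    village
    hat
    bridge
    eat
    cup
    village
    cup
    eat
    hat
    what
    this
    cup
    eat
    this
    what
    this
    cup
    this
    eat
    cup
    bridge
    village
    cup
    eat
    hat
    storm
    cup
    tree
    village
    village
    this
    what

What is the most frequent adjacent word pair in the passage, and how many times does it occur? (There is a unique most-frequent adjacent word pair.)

"cup eat", 3 times

Bigram frequencies (highest first):
  cup eat: 3
  eat cup: 2
  village cup: 2
  eat hat: 2
  what this: 2
  this cup: 2
  … (20 more, each ≤ 2)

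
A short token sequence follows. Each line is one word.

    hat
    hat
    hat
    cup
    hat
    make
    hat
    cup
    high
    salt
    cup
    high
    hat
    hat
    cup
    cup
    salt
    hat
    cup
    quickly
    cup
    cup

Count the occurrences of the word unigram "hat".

Scanning the 22 tokens for "hat":
  position 1: hat
  position 2: hat
  position 3: hat
  position 5: hat
  position 7: hat
  position 13: hat
  position 14: hat
  position 18: hat

8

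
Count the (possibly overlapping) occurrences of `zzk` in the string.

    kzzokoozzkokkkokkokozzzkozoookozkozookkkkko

Sliding a length-3 window over the 43 characters (41 positions):
  position 8–10: zzk
  position 22–24: zzk

2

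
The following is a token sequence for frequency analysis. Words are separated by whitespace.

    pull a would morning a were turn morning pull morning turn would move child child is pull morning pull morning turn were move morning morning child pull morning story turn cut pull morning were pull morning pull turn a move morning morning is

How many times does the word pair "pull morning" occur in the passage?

6

Scanning the 42 overlapping bigram windows for "pull morning":
  position 9–10: pull morning
  position 17–18: pull morning
  position 19–20: pull morning
  position 27–28: pull morning
  position 32–33: pull morning
  position 35–36: pull morning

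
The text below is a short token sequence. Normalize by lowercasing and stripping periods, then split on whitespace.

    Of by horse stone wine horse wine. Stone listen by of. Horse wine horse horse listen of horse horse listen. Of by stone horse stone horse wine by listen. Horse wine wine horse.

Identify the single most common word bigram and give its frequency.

Bigram frequencies (highest first):
  horse wine: 4
  wine horse: 3
  of by: 2
  horse stone: 2
  of horse: 2
  horse horse: 2
  … (14 more, each ≤ 2)

"horse wine", 4 times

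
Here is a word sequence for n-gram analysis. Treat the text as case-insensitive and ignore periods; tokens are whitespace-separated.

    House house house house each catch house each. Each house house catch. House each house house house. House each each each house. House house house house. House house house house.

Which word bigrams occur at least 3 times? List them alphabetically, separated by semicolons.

each each; each house; house each; house house

Bigram counts meeting the condition (at least 3 times):
  each each: 3
  each house: 3
  house each: 4
  house house: 15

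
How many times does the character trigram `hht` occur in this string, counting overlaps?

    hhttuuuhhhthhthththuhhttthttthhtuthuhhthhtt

Sliding a length-3 window over the 43 characters (41 positions):
  position 1–3: hht
  position 9–11: hht
  position 12–14: hht
  position 21–23: hht
  position 30–32: hht
  position 37–39: hht
  position 40–42: hht

7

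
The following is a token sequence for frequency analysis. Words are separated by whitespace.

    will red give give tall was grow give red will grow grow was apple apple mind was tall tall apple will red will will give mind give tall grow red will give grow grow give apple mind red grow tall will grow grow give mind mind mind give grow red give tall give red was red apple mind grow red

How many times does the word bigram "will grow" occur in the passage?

Scanning the 59 overlapping bigram windows for "will grow":
  position 10–11: will grow
  position 41–42: will grow

2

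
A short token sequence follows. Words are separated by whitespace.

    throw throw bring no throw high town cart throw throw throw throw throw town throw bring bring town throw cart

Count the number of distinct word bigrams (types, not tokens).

20 tokens → 19 bigram windows in total.
Repeated bigrams (each contributes count−1 duplicates):
  throw throw: 5
  throw bring: 2
  town throw: 2
6 duplicate windows → 19 − 6 = 13 distinct.

13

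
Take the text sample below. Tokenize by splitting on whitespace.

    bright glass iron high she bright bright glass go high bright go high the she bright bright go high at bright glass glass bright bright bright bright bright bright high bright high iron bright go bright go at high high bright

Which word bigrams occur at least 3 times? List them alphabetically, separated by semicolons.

bright bright; bright glass; bright go; go high; high bright

Bigram counts meeting the condition (at least 3 times):
  bright bright: 7
  bright glass: 3
  bright go: 4
  go high: 3
  high bright: 3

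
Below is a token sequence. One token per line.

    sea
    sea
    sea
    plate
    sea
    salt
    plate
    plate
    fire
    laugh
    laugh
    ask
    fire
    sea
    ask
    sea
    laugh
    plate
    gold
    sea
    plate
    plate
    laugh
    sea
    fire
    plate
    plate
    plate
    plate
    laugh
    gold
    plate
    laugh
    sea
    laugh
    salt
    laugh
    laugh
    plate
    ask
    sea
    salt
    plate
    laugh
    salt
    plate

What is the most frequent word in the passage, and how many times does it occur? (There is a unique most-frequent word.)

"plate", 14 times

Unigram frequencies (highest first):
  plate: 14
  sea: 10
  laugh: 10
  salt: 4
  fire: 3
  ask: 3
  … (1 more, each ≤ 2)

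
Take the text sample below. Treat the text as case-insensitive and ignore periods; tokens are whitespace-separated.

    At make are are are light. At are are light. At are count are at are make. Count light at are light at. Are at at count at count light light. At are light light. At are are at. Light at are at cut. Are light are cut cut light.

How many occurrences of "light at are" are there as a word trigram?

Scanning the 48 overlapping trigram windows for "light at are":
  position 6–8: light at are
  position 10–12: light at are
  position 19–21: light at are
  position 22–24: light at are
  position 31–33: light at are
  position 35–37: light at are
  position 40–42: light at are

7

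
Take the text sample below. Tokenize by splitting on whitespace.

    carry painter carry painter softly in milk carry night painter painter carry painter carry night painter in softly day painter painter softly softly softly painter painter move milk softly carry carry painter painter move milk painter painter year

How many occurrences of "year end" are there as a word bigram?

Scanning the 37 overlapping bigram windows for "year end":
  (none found)

0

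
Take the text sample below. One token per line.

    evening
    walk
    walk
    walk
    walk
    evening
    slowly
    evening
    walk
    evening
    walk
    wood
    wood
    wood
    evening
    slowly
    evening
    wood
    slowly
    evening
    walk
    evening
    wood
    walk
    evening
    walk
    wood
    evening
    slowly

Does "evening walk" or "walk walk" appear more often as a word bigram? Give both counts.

"evening walk" (5 vs 3)

"evening walk": 5 occurrences
"walk walk": 3 occurrences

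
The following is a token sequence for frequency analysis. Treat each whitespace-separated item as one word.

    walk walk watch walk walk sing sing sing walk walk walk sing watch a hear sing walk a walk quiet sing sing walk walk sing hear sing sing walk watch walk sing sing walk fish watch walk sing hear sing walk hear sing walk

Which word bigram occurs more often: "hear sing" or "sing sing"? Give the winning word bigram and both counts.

"hear sing": 4 occurrences
"sing sing": 5 occurrences

"sing sing" (5 vs 4)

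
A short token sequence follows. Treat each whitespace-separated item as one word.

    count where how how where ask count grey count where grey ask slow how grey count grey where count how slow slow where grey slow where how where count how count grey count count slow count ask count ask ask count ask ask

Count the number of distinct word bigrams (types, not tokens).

26

43 tokens → 42 bigram windows in total.
Repeated bigrams (each contributes count−1 duplicates):
  ask count: 3
  count ask: 3
  count grey: 3
  grey count: 3
  ask ask: 2
  count how: 2
  count where: 2
  how where: 2
  … (4 more repeated)
16 duplicate windows → 42 − 16 = 26 distinct.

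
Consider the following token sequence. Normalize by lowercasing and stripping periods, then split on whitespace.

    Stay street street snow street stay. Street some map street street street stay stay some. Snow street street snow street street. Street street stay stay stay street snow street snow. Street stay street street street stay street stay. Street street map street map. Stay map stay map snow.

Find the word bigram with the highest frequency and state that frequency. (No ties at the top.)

Bigram frequencies (highest first):
  street street: 10
  stay street: 6
  street stay: 6
  snow street: 5
  street snow: 4
  stay stay: 3
  … (9 more, each ≤ 2)

"street street", 10 times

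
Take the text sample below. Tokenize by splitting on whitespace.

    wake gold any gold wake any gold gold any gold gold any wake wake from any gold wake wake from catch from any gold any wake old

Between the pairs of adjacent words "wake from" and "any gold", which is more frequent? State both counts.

"wake from": 2 occurrences
"any gold": 5 occurrences

"any gold" (5 vs 2)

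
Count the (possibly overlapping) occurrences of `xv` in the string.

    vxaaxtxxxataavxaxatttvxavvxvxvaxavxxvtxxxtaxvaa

Sliding a length-2 window over the 47 characters (46 positions):
  position 27–28: xv
  position 29–30: xv
  position 36–37: xv
  position 44–45: xv

4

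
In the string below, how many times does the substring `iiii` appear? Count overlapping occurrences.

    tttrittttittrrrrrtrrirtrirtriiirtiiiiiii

Sliding a length-4 window over the 40 characters (37 positions):
  position 34–37: iiii
  position 35–38: iiii
  position 36–39: iiii
  position 37–40: iiii

4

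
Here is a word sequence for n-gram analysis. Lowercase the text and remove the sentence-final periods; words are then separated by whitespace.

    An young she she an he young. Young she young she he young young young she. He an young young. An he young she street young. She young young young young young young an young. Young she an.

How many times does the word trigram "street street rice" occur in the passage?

0

Scanning the 36 overlapping trigram windows for "street street rice":
  (none found)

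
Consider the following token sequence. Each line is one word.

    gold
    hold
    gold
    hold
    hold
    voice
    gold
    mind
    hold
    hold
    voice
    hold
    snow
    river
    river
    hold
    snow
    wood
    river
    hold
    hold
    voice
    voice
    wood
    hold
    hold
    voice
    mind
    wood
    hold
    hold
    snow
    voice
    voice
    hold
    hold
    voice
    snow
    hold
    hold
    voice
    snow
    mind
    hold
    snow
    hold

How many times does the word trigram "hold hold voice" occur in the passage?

6

Scanning the 44 overlapping trigram windows for "hold hold voice":
  position 4–6: hold hold voice
  position 9–11: hold hold voice
  position 20–22: hold hold voice
  position 25–27: hold hold voice
  position 35–37: hold hold voice
  position 39–41: hold hold voice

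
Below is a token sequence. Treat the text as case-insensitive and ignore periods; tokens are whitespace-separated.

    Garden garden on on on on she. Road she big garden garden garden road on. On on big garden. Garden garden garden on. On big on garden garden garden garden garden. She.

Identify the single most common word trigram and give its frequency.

"garden garden garden", 6 times

Trigram frequencies (highest first):
  garden garden garden: 6
  on on on: 3
  garden garden on: 2
  garden on on: 2
  big garden garden: 2
  on on big: 2
  … (13 more, each ≤ 1)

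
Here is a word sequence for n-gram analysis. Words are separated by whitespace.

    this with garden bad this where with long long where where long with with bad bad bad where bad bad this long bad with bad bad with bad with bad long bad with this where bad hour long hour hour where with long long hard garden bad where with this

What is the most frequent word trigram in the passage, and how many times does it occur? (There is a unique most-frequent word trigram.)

"bad with bad", 3 times

Trigram frequencies (highest first):
  bad with bad: 3
  where with long: 2
  with long long: 2
  with bad bad: 2
  long bad with: 2
  this with garden: 1
  … (36 more, each ≤ 1)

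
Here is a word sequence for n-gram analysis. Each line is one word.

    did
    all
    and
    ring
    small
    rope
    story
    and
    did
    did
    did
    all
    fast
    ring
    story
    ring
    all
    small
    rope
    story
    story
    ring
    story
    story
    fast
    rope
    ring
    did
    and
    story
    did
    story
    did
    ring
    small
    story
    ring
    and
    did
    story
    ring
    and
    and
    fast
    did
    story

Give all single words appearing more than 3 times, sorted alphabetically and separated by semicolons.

and; did; ring; story

Unigram counts meeting the condition (more than 3 times):
  and: 6
  did: 9
  ring: 8
  story: 11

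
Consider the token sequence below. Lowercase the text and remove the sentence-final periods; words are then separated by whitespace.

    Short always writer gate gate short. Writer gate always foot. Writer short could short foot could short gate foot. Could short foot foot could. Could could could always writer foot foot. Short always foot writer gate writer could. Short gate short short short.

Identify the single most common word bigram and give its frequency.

"could short", 4 times

Bigram frequencies (highest first):
  could short: 4
  writer gate: 3
  foot could: 3
  could could: 3
  short always: 2
  always writer: 2
  … (18 more, each ≤ 2)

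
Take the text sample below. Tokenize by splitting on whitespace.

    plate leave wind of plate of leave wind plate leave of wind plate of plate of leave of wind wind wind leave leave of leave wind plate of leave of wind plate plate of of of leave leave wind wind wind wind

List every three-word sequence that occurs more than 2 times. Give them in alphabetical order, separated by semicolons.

Trigram counts meeting the condition (more than 2 times):
  leave of wind: 3
  plate of leave: 3
  wind wind wind: 3

leave of wind; plate of leave; wind wind wind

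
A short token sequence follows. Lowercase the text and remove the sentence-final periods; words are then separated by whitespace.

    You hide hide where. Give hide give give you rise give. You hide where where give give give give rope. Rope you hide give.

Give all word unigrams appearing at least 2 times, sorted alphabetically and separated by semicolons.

give; hide; rope; where; you

Unigram counts meeting the condition (at least 2 times):
  give: 9
  hide: 5
  rope: 2
  where: 3
  you: 4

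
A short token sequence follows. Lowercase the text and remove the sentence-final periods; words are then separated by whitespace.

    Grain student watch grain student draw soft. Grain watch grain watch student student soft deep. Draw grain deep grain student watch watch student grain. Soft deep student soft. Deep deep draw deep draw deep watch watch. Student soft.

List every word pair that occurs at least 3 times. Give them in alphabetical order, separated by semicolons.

Bigram counts meeting the condition (at least 3 times):
  deep draw: 3
  grain student: 3
  soft deep: 3
  student soft: 3
  watch student: 3

deep draw; grain student; soft deep; student soft; watch student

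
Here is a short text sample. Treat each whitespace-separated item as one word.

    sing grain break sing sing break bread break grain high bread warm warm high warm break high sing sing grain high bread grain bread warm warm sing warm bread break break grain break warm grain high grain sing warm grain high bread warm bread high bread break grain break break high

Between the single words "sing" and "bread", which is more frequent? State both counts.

"sing": 7 occurrences
"bread": 8 occurrences

"bread" (8 vs 7)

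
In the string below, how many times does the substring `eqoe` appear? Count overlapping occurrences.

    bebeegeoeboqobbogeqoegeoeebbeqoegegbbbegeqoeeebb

Sliding a length-4 window over the 48 characters (45 positions):
  position 18–21: eqoe
  position 29–32: eqoe
  position 41–44: eqoe

3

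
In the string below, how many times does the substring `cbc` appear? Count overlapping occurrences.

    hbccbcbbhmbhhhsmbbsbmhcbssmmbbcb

Sliding a length-3 window over the 32 characters (30 positions):
  position 4–6: cbc

1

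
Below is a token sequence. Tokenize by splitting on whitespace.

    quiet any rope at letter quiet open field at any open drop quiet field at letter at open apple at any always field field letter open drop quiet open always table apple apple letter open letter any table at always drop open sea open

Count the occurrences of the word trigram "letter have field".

Scanning the 42 overlapping trigram windows for "letter have field":
  (none found)

0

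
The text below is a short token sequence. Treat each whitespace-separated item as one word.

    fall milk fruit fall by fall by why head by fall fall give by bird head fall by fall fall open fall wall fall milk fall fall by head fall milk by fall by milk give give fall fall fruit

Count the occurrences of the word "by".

Scanning the 40 tokens for "by":
  position 5: by
  position 7: by
  position 10: by
  position 14: by
  position 18: by
  position 28: by
  position 32: by
  position 34: by

8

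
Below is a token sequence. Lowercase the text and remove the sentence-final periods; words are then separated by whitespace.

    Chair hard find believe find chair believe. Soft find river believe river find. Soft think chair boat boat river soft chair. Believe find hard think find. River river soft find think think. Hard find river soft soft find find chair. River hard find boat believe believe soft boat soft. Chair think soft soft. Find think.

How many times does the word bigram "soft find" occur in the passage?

Scanning the 54 overlapping bigram windows for "soft find":
  position 8–9: soft find
  position 29–30: soft find
  position 37–38: soft find
  position 53–54: soft find

4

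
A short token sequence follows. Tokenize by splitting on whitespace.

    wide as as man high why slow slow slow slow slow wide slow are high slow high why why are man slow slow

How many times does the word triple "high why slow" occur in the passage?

1

Scanning the 21 overlapping trigram windows for "high why slow":
  position 5–7: high why slow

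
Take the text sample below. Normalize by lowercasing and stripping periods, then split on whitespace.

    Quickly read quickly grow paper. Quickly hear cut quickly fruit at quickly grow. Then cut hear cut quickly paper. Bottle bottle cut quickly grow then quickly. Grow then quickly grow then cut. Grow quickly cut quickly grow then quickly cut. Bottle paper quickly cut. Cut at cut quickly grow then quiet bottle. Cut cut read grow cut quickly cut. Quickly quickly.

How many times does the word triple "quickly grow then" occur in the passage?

Scanning the 59 overlapping trigram windows for "quickly grow then":
  position 12–14: quickly grow then
  position 23–25: quickly grow then
  position 26–28: quickly grow then
  position 29–31: quickly grow then
  position 36–38: quickly grow then
  position 48–50: quickly grow then

6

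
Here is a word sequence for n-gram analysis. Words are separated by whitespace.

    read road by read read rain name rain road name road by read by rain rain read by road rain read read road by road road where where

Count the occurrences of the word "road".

7

Scanning the 28 tokens for "road":
  position 2: road
  position 9: road
  position 11: road
  position 19: road
  position 23: road
  position 25: road
  position 26: road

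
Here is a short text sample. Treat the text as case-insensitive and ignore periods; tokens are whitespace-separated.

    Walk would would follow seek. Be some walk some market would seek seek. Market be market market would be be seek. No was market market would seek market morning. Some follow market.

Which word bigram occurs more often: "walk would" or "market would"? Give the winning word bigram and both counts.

"market would" (3 vs 1)

"walk would": 1 occurrence
"market would": 3 occurrences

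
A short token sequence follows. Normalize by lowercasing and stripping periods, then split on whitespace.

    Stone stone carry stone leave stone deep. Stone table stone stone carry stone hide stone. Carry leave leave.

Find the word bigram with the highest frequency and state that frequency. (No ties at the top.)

"stone carry", 3 times

Bigram frequencies (highest first):
  stone carry: 3
  stone stone: 2
  carry stone: 2
  stone leave: 1
  leave stone: 1
  stone deep: 1
  … (7 more, each ≤ 1)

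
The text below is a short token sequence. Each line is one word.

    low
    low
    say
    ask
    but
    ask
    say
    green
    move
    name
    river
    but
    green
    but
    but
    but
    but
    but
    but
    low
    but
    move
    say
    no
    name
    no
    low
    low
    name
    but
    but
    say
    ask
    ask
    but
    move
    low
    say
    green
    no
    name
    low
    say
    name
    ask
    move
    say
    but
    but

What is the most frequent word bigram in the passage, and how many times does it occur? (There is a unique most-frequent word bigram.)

"but but", 7 times

Bigram frequencies (highest first):
  but but: 7
  low say: 3
  low low: 2
  say ask: 2
  ask but: 2
  say green: 2
  … (27 more, each ≤ 2)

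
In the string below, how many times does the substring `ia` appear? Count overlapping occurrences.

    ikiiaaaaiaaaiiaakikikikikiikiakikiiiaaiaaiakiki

Sliding a length-2 window over the 47 characters (46 positions):
  position 4–5: ia
  position 9–10: ia
  position 14–15: ia
  position 29–30: ia
  position 36–37: ia
  position 39–40: ia
  position 42–43: ia

7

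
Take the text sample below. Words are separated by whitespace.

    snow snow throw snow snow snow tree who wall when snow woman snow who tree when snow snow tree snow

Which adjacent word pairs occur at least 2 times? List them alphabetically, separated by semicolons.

snow snow; snow tree; when snow

Bigram counts meeting the condition (at least 2 times):
  snow snow: 4
  snow tree: 2
  when snow: 2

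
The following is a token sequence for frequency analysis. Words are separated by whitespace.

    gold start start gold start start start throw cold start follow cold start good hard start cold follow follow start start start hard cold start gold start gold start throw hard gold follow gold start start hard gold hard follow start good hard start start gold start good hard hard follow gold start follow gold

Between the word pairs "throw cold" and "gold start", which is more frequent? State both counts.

"throw cold": 1 occurrence
"gold start": 7 occurrences

"gold start" (7 vs 1)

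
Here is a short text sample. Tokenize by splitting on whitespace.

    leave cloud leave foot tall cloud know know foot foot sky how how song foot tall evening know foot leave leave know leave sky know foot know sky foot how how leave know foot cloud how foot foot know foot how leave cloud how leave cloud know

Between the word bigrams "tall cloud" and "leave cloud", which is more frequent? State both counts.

"tall cloud": 1 occurrence
"leave cloud": 3 occurrences

"leave cloud" (3 vs 1)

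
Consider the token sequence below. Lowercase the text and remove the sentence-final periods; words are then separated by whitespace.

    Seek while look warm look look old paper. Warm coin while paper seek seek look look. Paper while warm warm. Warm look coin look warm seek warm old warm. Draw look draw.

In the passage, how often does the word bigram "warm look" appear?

2

Scanning the 31 overlapping bigram windows for "warm look":
  position 4–5: warm look
  position 21–22: warm look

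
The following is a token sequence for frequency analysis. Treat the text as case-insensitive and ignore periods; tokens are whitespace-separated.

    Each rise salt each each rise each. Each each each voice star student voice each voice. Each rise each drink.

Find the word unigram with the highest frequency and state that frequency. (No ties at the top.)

Unigram frequencies (highest first):
  each: 10
  rise: 3
  voice: 3
  salt: 1
  star: 1
  student: 1
  … (1 more, each ≤ 1)

"each", 10 times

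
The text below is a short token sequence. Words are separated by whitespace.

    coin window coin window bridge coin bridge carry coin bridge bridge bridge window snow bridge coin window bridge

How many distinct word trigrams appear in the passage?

18 tokens → 16 trigram windows in total.
Repeated trigrams (each contributes count−1 duplicates):
  coin window bridge: 2
1 duplicate windows → 16 − 1 = 15 distinct.

15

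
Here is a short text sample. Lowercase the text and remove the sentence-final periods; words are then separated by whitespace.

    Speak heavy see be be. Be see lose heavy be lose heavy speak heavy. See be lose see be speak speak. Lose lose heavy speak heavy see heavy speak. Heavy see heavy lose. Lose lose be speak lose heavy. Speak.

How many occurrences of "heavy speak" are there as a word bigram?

Scanning the 39 overlapping bigram windows for "heavy speak":
  position 12–13: heavy speak
  position 24–25: heavy speak
  position 28–29: heavy speak
  position 39–40: heavy speak

4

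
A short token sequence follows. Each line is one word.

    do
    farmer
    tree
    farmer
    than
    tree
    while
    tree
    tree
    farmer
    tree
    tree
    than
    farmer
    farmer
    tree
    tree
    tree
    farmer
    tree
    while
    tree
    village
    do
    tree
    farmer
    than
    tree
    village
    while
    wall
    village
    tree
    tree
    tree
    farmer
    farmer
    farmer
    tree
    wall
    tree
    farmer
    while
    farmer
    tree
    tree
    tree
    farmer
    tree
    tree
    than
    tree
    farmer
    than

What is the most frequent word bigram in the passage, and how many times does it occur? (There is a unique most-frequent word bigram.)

"tree tree", 9 times

Bigram frequencies (highest first):
  tree tree: 9
  tree farmer: 8
  farmer tree: 7
  farmer than: 3
  than tree: 3
  farmer farmer: 3
  … (16 more, each ≤ 2)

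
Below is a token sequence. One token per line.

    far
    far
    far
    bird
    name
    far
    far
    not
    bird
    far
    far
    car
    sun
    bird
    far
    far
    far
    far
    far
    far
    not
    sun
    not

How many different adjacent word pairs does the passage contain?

12

23 tokens → 22 bigram windows in total.
Repeated bigrams (each contributes count−1 duplicates):
  far far: 9
  bird far: 2
  far not: 2
10 duplicate windows → 22 − 10 = 12 distinct.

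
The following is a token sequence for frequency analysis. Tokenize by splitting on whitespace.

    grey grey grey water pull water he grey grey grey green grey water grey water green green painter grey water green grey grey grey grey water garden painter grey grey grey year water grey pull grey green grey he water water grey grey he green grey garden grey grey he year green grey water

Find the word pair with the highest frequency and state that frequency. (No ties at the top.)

"grey grey", 11 times

Bigram frequencies (highest first):
  grey grey: 11
  grey water: 6
  green grey: 5
  water grey: 3
  grey he: 3
  grey green: 2
  … (21 more, each ≤ 2)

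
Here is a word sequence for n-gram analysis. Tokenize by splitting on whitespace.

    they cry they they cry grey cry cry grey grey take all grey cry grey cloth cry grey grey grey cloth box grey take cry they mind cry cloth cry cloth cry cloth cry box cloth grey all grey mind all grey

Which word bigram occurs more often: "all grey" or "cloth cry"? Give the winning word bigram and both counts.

"all grey": 3 occurrences
"cloth cry": 4 occurrences

"cloth cry" (4 vs 3)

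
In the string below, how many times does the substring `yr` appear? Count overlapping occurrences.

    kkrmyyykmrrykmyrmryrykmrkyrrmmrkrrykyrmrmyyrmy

Sliding a length-2 window over the 46 characters (45 positions):
  position 15–16: yr
  position 19–20: yr
  position 26–27: yr
  position 37–38: yr
  position 43–44: yr

5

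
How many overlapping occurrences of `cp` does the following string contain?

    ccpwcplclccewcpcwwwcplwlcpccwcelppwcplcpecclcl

Sliding a length-2 window over the 46 characters (45 positions):
  position 2–3: cp
  position 5–6: cp
  position 14–15: cp
  position 20–21: cp
  position 25–26: cp
  position 36–37: cp
  position 39–40: cp

7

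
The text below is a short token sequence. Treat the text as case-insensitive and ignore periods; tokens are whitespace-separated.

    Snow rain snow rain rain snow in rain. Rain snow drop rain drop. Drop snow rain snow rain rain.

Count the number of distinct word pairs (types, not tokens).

10

19 tokens → 18 bigram windows in total.
Repeated bigrams (each contributes count−1 duplicates):
  rain snow: 4
  snow rain: 4
  rain rain: 3
8 duplicate windows → 18 − 8 = 10 distinct.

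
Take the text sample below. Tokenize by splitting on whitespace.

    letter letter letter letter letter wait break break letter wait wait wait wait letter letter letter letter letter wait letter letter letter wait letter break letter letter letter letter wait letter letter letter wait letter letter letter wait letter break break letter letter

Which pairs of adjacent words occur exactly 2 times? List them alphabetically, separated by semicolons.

break break; letter break

Bigram counts meeting the condition (exactly 2 times):
  break break: 2
  letter break: 2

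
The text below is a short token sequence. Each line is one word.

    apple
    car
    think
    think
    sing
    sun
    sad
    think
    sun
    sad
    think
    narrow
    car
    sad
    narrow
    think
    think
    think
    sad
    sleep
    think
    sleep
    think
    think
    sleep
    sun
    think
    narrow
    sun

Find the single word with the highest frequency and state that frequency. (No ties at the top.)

"think", 11 times

Unigram frequencies (highest first):
  think: 11
  sun: 4
  sad: 4
  narrow: 3
  sleep: 3
  car: 2
  … (2 more, each ≤ 1)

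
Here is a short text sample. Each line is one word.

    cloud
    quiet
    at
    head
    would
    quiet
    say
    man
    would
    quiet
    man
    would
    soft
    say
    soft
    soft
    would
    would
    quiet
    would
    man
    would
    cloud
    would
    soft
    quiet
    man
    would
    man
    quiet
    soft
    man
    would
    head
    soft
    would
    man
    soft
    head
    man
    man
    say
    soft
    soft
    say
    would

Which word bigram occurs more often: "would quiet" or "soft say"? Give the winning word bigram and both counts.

"would quiet": 3 occurrences
"soft say": 2 occurrences

"would quiet" (3 vs 2)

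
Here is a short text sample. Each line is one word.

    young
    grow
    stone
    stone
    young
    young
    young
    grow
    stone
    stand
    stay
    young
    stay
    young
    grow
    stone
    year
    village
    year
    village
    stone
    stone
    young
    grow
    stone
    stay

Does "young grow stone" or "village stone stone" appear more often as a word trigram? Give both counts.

"young grow stone" (4 vs 1)

"young grow stone": 4 occurrences
"village stone stone": 1 occurrence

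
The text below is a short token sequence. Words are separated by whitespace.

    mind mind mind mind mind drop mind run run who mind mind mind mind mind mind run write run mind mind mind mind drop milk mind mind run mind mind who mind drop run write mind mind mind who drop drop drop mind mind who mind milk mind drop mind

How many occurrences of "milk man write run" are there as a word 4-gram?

0

Scanning the 47 overlapping 4-gram windows for "milk man write run":
  (none found)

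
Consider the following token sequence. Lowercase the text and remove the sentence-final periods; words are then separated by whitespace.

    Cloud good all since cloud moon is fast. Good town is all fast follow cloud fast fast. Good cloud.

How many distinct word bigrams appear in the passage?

17

19 tokens → 18 bigram windows in total.
Repeated bigrams (each contributes count−1 duplicates):
  fast good: 2
1 duplicate windows → 18 − 1 = 17 distinct.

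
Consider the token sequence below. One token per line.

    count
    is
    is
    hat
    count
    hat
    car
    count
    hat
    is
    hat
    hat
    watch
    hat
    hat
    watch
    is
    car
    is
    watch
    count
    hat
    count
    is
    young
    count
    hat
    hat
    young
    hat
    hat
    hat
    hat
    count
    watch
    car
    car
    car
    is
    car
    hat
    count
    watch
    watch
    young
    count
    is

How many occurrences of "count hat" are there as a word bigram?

4

Scanning the 46 overlapping bigram windows for "count hat":
  position 5–6: count hat
  position 8–9: count hat
  position 21–22: count hat
  position 26–27: count hat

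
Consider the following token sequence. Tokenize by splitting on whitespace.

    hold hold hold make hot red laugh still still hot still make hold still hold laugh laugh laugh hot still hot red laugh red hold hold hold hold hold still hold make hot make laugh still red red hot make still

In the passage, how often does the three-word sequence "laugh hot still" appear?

1

Scanning the 39 overlapping trigram windows for "laugh hot still":
  position 18–20: laugh hot still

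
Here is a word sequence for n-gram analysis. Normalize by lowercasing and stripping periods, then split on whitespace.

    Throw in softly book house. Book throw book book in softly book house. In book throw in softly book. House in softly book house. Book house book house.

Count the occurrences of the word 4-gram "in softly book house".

Scanning the 25 overlapping 4-gram windows for "in softly book house":
  position 2–5: in softly book house
  position 10–13: in softly book house
  position 17–20: in softly book house
  position 21–24: in softly book house

4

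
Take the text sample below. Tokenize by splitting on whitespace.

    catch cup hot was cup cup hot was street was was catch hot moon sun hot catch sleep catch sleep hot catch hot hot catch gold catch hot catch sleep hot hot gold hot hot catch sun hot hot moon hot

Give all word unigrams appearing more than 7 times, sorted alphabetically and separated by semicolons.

catch; hot

Unigram counts meeting the condition (more than 7 times):
  catch: 9
  hot: 15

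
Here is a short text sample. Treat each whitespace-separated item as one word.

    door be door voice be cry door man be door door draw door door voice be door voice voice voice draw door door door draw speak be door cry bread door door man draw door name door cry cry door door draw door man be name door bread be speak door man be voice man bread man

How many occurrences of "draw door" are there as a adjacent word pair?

4

Scanning the 56 overlapping bigram windows for "draw door":
  position 12–13: draw door
  position 21–22: draw door
  position 34–35: draw door
  position 42–43: draw door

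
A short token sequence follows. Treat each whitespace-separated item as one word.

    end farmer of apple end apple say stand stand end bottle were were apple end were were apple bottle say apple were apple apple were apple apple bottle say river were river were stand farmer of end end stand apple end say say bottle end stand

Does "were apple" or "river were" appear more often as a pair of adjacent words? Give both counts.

"were apple" (4 vs 2)

"were apple": 4 occurrences
"river were": 2 occurrences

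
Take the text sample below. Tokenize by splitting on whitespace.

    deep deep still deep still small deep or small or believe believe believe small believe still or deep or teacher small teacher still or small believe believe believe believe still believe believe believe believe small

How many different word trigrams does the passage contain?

28

35 tokens → 33 trigram windows in total.
Repeated trigrams (each contributes count−1 duplicates):
  believe believe believe: 5
  believe believe small: 2
5 duplicate windows → 33 − 5 = 28 distinct.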